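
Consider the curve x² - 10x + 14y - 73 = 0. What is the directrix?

y = 21/2

Only x is squared. Complete the square in x: (x - 5)² = -14(y - 7).
Vertex (5, 7); 4p = -14 so p = -7/2. Opens down.
Directrix is the horizontal line y = k − p = 7 − (-7/2) = 21/2.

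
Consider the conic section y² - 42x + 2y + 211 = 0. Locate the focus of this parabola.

Only y is squared. Complete the square in y: (y + 1)² = 42(x - 5).
Vertex (5, -1); 4p = 42 so p = 21/2. Opens right.
Focus is p units from the vertex along the axis: (h + p, k).

(31/2, -1)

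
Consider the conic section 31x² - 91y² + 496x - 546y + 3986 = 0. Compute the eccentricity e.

e = √3782/31

Rearranging, 31(x² + 16x) -91(y² + 6y) = -3986.
31(x + 8)² -91(y + 3)² = -3986 + 1984 - 819 = -2821
Divide through by -2821 to get (y + 3)²/31 - (x + 8)²/91 = 1.
Hyperbola, center (-8, -3), transverse axis vertical; a² = 31, b² = 91.
c² = a² + b² = 122, so c = √122.
e = c/a = √122/√31 = √3782/31.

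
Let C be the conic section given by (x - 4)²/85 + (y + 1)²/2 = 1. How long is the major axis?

Center (4, -1). The larger denominator 85 sits under the x-term, so the major axis is horizontal; a² = 85, b² = 2.
a² = 85 so a = √85; the major axis has length 2a = 2√85.

2√85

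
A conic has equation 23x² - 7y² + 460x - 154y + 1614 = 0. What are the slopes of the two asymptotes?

Collect terms: 23(x² + 20x) -7(y² + 22y) = -1614
23(x + 10)² -7(y + 11)² = -1614 + 2300 - 847 = -161
Divide through by -161 to get (y + 11)²/23 - (x + 10)²/7 = 1.
Hyperbola, center (-10, -11), transverse axis vertical; a² = 23, b² = 7.
For a vertical hyperbola the asymptotes have slope ±a/b.
Here that is ±√23/√7 = ±√161/7.

√161/7 and -√161/7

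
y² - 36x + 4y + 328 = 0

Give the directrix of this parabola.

Only y is squared. Complete the square in y: (y + 2)² = 36(x - 9).
Vertex (9, -2); 4p = 36 so p = 9. Opens right.
Directrix is the vertical line x = h − p = 9 − (9) = 0.

x = 0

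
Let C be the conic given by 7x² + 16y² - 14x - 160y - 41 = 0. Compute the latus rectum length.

Collect terms: 7(x² - 2x) + 16(y² - 10y) = 41
Complete the square in x and y: 7(x - 1)² + 16(y - 5)² = 41 + 7 + 400 = 448
Divide through by 448 to get (x - 1)²/64 + (y - 5)²/28 = 1.
Ellipse, center (1, 5), major axis horizontal; a² = 64, b² = 28.
Latus rectum length = 2b²/a = 2·28/8 = 7.

7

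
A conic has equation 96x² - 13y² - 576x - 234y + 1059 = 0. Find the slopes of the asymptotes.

4√78/13 and -4√78/13

Rearranging, 96(x² - 6x) -13(y² + 18y) = -1059.
Complete the square in x and y: 96(x - 3)² -13(y + 9)² = -1059 + 864 - 1053 = -1248
Dividing both sides by -1248: (y + 9)²/96 - (x - 3)²/13 = 1
Hyperbola, center (3, -9), transverse axis vertical; a² = 96, b² = 13.
For a vertical hyperbola the asymptotes have slope ±a/b.
Here that is ±4√6/√13 = ±4√78/13.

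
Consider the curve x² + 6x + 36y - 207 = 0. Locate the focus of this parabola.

(-3, -3)

Only x is squared. Complete the square in x: (x + 3)² = -36(y - 6).
Vertex (-3, 6); 4p = -36 so p = -9. Opens down.
Focus is p units from the vertex along the axis: (h, k + p).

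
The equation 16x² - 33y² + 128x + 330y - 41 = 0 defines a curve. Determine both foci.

(-4, -2) and (-4, 12)

Group the x- and y-terms: 16(x² + 8x) -33(y² - 10y) = 41
16(x + 4)² -33(y - 5)² = 41 + 256 - 825 = -528
Divide through by -528 to get (y - 5)²/16 - (x + 4)²/33 = 1.
Hyperbola, center (-4, 5), transverse axis vertical; a² = 16, b² = 33.
c² = a² + b² = 16 + 33 = 49, so c = 7.
Foci lie on the vertical axis through the center: (h, k ± c).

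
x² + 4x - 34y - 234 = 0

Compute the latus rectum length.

Only x is squared. Complete the square in x: (x + 2)² = 34(y + 7).
Vertex (-2, -7); 4p = 34 so p = 17/2. Opens up.
Latus rectum length = |4p| = 34.

34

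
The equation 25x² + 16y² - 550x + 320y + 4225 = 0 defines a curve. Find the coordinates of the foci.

(11, -13) and (11, -7)

Group: 25(x² - 22x) + 16(y² + 20y) = -4225
Complete the square in x and y: 25(x - 11)² + 16(y + 10)² = -4225 + 3025 + 1600 = 400
Dividing both sides by 400: (x - 11)²/16 + (y + 10)²/25 = 1
Ellipse, center (11, -10), major axis vertical; a² = 25, b² = 16.
c² = a² - b² = 25 - 16 = 9, so c = 3.
Foci lie on the vertical axis through the center: (h, k ± c).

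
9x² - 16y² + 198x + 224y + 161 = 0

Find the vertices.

(-15, 7) and (-7, 7)

Rearranging, 9(x² + 22x) -16(y² - 14y) = -161.
9(x + 11)² -16(y - 7)² = -161 + 1089 - 784 = 144
Divide by 144: (x + 11)²/16 - (y - 7)²/9 = 1
Hyperbola, center (-11, 7), transverse axis horizontal; a² = 16, b² = 9.
a = 4. Vertices at (h ± a, k).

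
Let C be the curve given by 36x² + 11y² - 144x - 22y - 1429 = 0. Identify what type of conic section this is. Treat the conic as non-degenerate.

No xy term. Coefficients of x² and y² are A = 36, C = 11.
A and C have the same sign but A ≠ C ⇒ ellipse.

ellipse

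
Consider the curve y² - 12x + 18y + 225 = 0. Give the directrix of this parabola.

Only y is squared. Complete the square in y: (y + 9)² = 12(x - 12).
Vertex (12, -9); 4p = 12 so p = 3. Opens right.
Directrix is the vertical line x = h − p = 12 − (3) = 9.

x = 9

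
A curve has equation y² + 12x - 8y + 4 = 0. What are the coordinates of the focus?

Only y is squared. Complete the square in y: (y - 4)² = -12(x - 1).
Vertex (1, 4); 4p = -12 so p = -3. Opens left.
Focus is p units from the vertex along the axis: (h + p, k).

(-2, 4)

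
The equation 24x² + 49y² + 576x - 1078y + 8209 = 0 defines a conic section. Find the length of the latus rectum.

Collect terms: 24(x² + 24x) + 49(y² - 22y) = -8209
Completing the square gives 24(x + 12)² + 49(y - 11)² = -8209 + 3456 + 5929 = 1176.
Divide by 1176: (x + 12)²/49 + (y - 11)²/24 = 1
Ellipse, center (-12, 11), major axis horizontal; a² = 49, b² = 24.
Latus rectum length = 2b²/a = 2·24/7 = 48/7.

48/7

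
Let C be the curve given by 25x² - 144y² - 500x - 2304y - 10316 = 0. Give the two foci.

(-3, -8) and (23, -8)

Group: 25(x² - 20x) -144(y² + 16y) = 10316
Complete the square: 25(x - 10)² -144(y + 8)² = 10316 + 2500 - 9216 = 3600
Divide through by 3600 to get (x - 10)²/144 - (y + 8)²/25 = 1.
Hyperbola, center (10, -8), transverse axis horizontal; a² = 144, b² = 25.
c² = a² + b² = 144 + 25 = 169, so c = 13.
Foci lie on the horizontal axis through the center: (h ± c, k).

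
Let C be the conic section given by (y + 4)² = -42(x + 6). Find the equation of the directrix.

x = 9/2

Vertex (-6, -4); 4p = -42 so p = -21/2. Opens left.
Directrix is the vertical line x = h − p = -6 − (-21/2) = 9/2.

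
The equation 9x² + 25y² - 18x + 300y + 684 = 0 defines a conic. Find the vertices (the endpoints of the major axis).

Collect terms: 9(x² - 2x) + 25(y² + 12y) = -684
Complete the square in x and y: 9(x - 1)² + 25(y + 6)² = -684 + 9 + 900 = 225
Divide through by 225 to get (x - 1)²/25 + (y + 6)²/9 = 1.
Ellipse, center (1, -6), major axis horizontal; a² = 25, b² = 9.
a = 5. Vertices at (h ± a, k).

(-4, -6) and (6, -6)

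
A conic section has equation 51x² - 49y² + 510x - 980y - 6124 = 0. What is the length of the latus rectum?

102/7

Rearranging, 51(x² + 10x) -49(y² + 20y) = 6124.
Completing the square gives 51(x + 5)² -49(y + 10)² = 6124 + 1275 - 4900 = 2499.
Dividing both sides by 2499: (x + 5)²/49 - (y + 10)²/51 = 1
Hyperbola, center (-5, -10), transverse axis horizontal; a² = 49, b² = 51.
Latus rectum length = 2b²/a = 2·51/7 = 102/7.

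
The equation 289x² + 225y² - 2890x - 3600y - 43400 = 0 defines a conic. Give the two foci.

(5, 0) and (5, 16)

Rearranging, 289(x² - 10x) + 225(y² - 16y) = 43400.
Completing the square gives 289(x - 5)² + 225(y - 8)² = 43400 + 7225 + 14400 = 65025.
Divide by 65025: (x - 5)²/225 + (y - 8)²/289 = 1
Ellipse, center (5, 8), major axis vertical; a² = 289, b² = 225.
c² = a² - b² = 289 - 225 = 64, so c = 8.
Foci lie on the vertical axis through the center: (h, k ± c).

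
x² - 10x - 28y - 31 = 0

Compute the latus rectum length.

28

Only x is squared. Complete the square in x: (x - 5)² = 28(y + 2).
Vertex (5, -2); 4p = 28 so p = 7. Opens up.
Latus rectum length = |4p| = 28.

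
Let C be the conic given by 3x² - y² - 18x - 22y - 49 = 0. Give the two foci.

Rearranging, 3(x² - 6x) -(y² + 22y) = 49.
Completing the square gives 3(x - 3)² -(y + 11)² = 49 + 27 - 121 = -45.
Dividing both sides by -45: (y + 11)²/45 - (x - 3)²/15 = 1
Hyperbola, center (3, -11), transverse axis vertical; a² = 45, b² = 15.
c² = a² + b² = 45 + 15 = 60, so c = 2√15.
Foci lie on the vertical axis through the center: (h, k ± c).

(3, -11 - 2√15) and (3, -11 + 2√15)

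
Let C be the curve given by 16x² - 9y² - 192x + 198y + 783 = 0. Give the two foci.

(6, -4) and (6, 26)

Collect terms: 16(x² - 12x) -9(y² - 22y) = -783
Complete the square in x and y: 16(x - 6)² -9(y - 11)² = -783 + 576 - 1089 = -1296
Divide through by -1296 to get (y - 11)²/144 - (x - 6)²/81 = 1.
Hyperbola, center (6, 11), transverse axis vertical; a² = 144, b² = 81.
c² = a² + b² = 144 + 81 = 225, so c = 15.
Foci lie on the vertical axis through the center: (h, k ± c).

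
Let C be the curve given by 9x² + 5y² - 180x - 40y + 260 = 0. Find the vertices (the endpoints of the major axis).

Collect terms: 9(x² - 20x) + 5(y² - 8y) = -260
Complete the square in x and y: 9(x - 10)² + 5(y - 4)² = -260 + 900 + 80 = 720
Dividing both sides by 720: (x - 10)²/80 + (y - 4)²/144 = 1
Ellipse, center (10, 4), major axis vertical; a² = 144, b² = 80.
a = 12. Vertices at (h, k ± a).

(10, -8) and (10, 16)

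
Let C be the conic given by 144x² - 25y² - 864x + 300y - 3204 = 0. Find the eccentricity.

e = 13/5

144(x² - 6x) -25(y² - 12y) = 3204
144(x - 3)² -25(y - 6)² = 3204 + 1296 - 900 = 3600
Dividing both sides by 3600: (x - 3)²/25 - (y - 6)²/144 = 1
Hyperbola, center (3, 6), transverse axis horizontal; a² = 25, b² = 144.
c² = a² + b² = 169, so c = 13.
e = c/a = 13/5.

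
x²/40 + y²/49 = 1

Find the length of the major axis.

Center (0, 0). The larger denominator 49 sits under the y-term, so the major axis is vertical; a² = 49, b² = 40.
a² = 49 so a = 7; the major axis has length 2a = 14.

14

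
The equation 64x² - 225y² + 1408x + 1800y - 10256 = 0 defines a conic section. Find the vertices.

(-26, 4) and (4, 4)

Group the x- and y-terms: 64(x² + 22x) -225(y² - 8y) = 10256
64(x + 11)² -225(y - 4)² = 10256 + 7744 - 3600 = 14400
Divide by 14400: (x + 11)²/225 - (y - 4)²/64 = 1
Hyperbola, center (-11, 4), transverse axis horizontal; a² = 225, b² = 64.
a = 15. Vertices at (h ± a, k).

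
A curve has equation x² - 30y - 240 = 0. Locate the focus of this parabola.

Only x is squared. Complete the square in x: x² = 30(y + 8).
Vertex (0, -8); 4p = 30 so p = 15/2. Opens up.
Focus is p units from the vertex along the axis: (h, k + p).

(0, -1/2)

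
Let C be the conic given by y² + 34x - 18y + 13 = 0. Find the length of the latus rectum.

Only y is squared. Complete the square in y: (y - 9)² = -34(x - 2).
Vertex (2, 9); 4p = -34 so p = -17/2. Opens left.
Latus rectum length = |4p| = 34.

34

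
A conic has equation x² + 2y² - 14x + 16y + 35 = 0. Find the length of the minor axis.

2√23

(x² - 14x) + 2(y² + 8y) = -35
Complete the square in x and y: (x - 7)² + 2(y + 4)² = -35 + 49 + 32 = 46
Divide through by 46 to get (x - 7)²/46 + (y + 4)²/23 = 1.
Ellipse, center (7, -4), major axis horizontal; a² = 46, b² = 23.
b² = 23 so b = √23; the minor axis has length 2b = 2√23.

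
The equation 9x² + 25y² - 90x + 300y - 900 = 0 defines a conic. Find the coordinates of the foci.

Group the x- and y-terms: 9(x² - 10x) + 25(y² + 12y) = 900
Complete the square: 9(x - 5)² + 25(y + 6)² = 900 + 225 + 900 = 2025
Divide by 2025: (x - 5)²/225 + (y + 6)²/81 = 1
Ellipse, center (5, -6), major axis horizontal; a² = 225, b² = 81.
c² = a² - b² = 225 - 81 = 144, so c = 12.
Foci lie on the horizontal axis through the center: (h ± c, k).

(-7, -6) and (17, -6)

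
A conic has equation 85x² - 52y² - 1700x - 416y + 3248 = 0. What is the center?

(10, -4)

85(x² - 20x) -52(y² + 8y) = -3248
Completing the square gives 85(x - 10)² -52(y + 4)² = -3248 + 8500 - 832 = 4420.
Divide by 4420: (x - 10)²/52 - (y + 4)²/85 = 1
Hyperbola with center (10, -4).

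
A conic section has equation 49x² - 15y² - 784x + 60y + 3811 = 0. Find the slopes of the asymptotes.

7√15/15 and -7√15/15

Group the x- and y-terms: 49(x² - 16x) -15(y² - 4y) = -3811
Completing the square gives 49(x - 8)² -15(y - 2)² = -3811 + 3136 - 60 = -735.
Dividing both sides by -735: (y - 2)²/49 - (x - 8)²/15 = 1
Hyperbola, center (8, 2), transverse axis vertical; a² = 49, b² = 15.
For a vertical hyperbola the asymptotes have slope ±a/b.
Here that is ±7/√15 = ±7√15/15.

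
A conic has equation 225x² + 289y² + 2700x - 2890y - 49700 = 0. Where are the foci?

Group the x- and y-terms: 225(x² + 12x) + 289(y² - 10y) = 49700
Complete the square in x and y: 225(x + 6)² + 289(y - 5)² = 49700 + 8100 + 7225 = 65025
Dividing both sides by 65025: (x + 6)²/289 + (y - 5)²/225 = 1
Ellipse, center (-6, 5), major axis horizontal; a² = 289, b² = 225.
c² = a² - b² = 289 - 225 = 64, so c = 8.
Foci lie on the horizontal axis through the center: (h ± c, k).

(-14, 5) and (2, 5)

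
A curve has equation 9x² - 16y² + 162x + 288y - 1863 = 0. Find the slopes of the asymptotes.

Rearranging, 9(x² + 18x) -16(y² - 18y) = 1863.
Complete the square in x and y: 9(x + 9)² -16(y - 9)² = 1863 + 729 - 1296 = 1296
Dividing both sides by 1296: (x + 9)²/144 - (y - 9)²/81 = 1
Hyperbola, center (-9, 9), transverse axis horizontal; a² = 144, b² = 81.
For a horizontal hyperbola the asymptotes have slope ±b/a.
Here that is ±9/12 = ±3/4.

3/4 and -3/4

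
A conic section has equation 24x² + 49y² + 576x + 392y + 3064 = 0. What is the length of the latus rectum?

Rearranging, 24(x² + 24x) + 49(y² + 8y) = -3064.
Complete the square in x and y: 24(x + 12)² + 49(y + 4)² = -3064 + 3456 + 784 = 1176
Divide by 1176: (x + 12)²/49 + (y + 4)²/24 = 1
Ellipse, center (-12, -4), major axis horizontal; a² = 49, b² = 24.
Latus rectum length = 2b²/a = 2·24/7 = 48/7.

48/7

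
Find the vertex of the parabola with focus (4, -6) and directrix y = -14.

The vertex is the midpoint between the focus and the directrix along the axis of symmetry.
Axis is vertical (directrix is horizontal). Vertex y-coordinate = (-6 + (-14))/2 = -10; x-coordinate = 4.

(4, -10)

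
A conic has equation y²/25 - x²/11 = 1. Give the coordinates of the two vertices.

Center (0, 0). The positive term is the y-term, so the transverse axis is vertical; a² = 25, b² = 11.
a = 5. Vertices at (h, k ± a).

(0, -5) and (0, 5)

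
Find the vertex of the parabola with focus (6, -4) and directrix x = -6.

(0, -4)

The vertex is the midpoint between the focus and the directrix along the axis of symmetry.
Axis is horizontal (directrix is vertical). Vertex x-coordinate = (6 + (-6))/2 = 0; y-coordinate = -4.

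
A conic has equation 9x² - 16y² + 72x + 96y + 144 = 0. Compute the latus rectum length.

32/3

Group the x- and y-terms: 9(x² + 8x) -16(y² - 6y) = -144
Completing the square gives 9(x + 4)² -16(y - 3)² = -144 + 144 - 144 = -144.
Divide through by -144 to get (y - 3)²/9 - (x + 4)²/16 = 1.
Hyperbola, center (-4, 3), transverse axis vertical; a² = 9, b² = 16.
Latus rectum length = 2b²/a = 2·16/3 = 32/3.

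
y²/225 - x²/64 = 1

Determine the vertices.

Center (0, 0). The positive term is the y-term, so the transverse axis is vertical; a² = 225, b² = 64.
a = 15. Vertices at (h, k ± a).

(0, -15) and (0, 15)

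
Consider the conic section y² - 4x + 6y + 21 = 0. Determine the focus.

Only y is squared. Complete the square in y: (y + 3)² = 4(x - 3).
Vertex (3, -3); 4p = 4 so p = 1. Opens right.
Focus is p units from the vertex along the axis: (h + p, k).

(4, -3)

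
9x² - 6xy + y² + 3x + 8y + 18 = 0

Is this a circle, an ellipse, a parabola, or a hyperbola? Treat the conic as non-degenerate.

parabola

A = 9, B = -6, C = 1.
Discriminant B² − 4AC = (-6)² − 4·9·1 = 0.
B² − 4AC = 0 ⇒ parabola.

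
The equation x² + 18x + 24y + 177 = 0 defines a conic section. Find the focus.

(-9, -10)

Only x is squared. Complete the square in x: (x + 9)² = -24(y + 4).
Vertex (-9, -4); 4p = -24 so p = -6. Opens down.
Focus is p units from the vertex along the axis: (h, k + p).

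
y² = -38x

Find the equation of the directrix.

Vertex (0, 0); 4p = -38 so p = -19/2. Opens left.
Directrix is the vertical line x = h − p = 0 − (-19/2) = 19/2.

x = 19/2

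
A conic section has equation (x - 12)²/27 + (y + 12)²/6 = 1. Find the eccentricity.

e = √7/3

Center (12, -12). The larger denominator 27 sits under the x-term, so the major axis is horizontal; a² = 27, b² = 6.
c² = a² - b² = 21, so c = √21.
e = c/a = √21/3√3 = √7/3.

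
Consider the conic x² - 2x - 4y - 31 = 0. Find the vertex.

(1, -8)

Only x is squared. Complete the square in x: (x - 1)² = 4(y + 8).
Vertex (1, -8); 4p = 4 so p = 1. Opens up.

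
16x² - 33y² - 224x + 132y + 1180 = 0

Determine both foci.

Rearranging, 16(x² - 14x) -33(y² - 4y) = -1180.
16(x - 7)² -33(y - 2)² = -1180 + 784 - 132 = -528
Divide through by -528 to get (y - 2)²/16 - (x - 7)²/33 = 1.
Hyperbola, center (7, 2), transverse axis vertical; a² = 16, b² = 33.
c² = a² + b² = 16 + 33 = 49, so c = 7.
Foci lie on the vertical axis through the center: (h, k ± c).

(7, -5) and (7, 9)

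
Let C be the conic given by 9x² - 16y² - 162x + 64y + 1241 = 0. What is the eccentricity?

e = 5/3

Collect terms: 9(x² - 18x) -16(y² - 4y) = -1241
Completing the square gives 9(x - 9)² -16(y - 2)² = -1241 + 729 - 64 = -576.
Divide by -576: (y - 2)²/36 - (x - 9)²/64 = 1
Hyperbola, center (9, 2), transverse axis vertical; a² = 36, b² = 64.
c² = a² + b² = 100, so c = 10.
e = c/a = 10/6 = 5/3.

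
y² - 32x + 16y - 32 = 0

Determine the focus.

(5, -8)

Only y is squared. Complete the square in y: (y + 8)² = 32(x + 3).
Vertex (-3, -8); 4p = 32 so p = 8. Opens right.
Focus is p units from the vertex along the axis: (h + p, k).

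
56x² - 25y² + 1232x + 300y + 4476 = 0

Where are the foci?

Rearranging, 56(x² + 22x) -25(y² - 12y) = -4476.
56(x + 11)² -25(y - 6)² = -4476 + 6776 - 900 = 1400
Divide by 1400: (x + 11)²/25 - (y - 6)²/56 = 1
Hyperbola, center (-11, 6), transverse axis horizontal; a² = 25, b² = 56.
c² = a² + b² = 25 + 56 = 81, so c = 9.
Foci lie on the horizontal axis through the center: (h ± c, k).

(-20, 6) and (-2, 6)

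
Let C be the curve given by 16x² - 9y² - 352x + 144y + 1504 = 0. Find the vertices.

(11, 4) and (11, 12)

Group: 16(x² - 22x) -9(y² - 16y) = -1504
Completing the square gives 16(x - 11)² -9(y - 8)² = -1504 + 1936 - 576 = -144.
Divide by -144: (y - 8)²/16 - (x - 11)²/9 = 1
Hyperbola, center (11, 8), transverse axis vertical; a² = 16, b² = 9.
a = 4. Vertices at (h, k ± a).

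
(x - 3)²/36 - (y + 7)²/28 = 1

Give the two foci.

(-5, -7) and (11, -7)

Center (3, -7). The positive term is the x-term, so the transverse axis is horizontal; a² = 36, b² = 28.
c² = a² + b² = 36 + 28 = 64, so c = 8.
Foci lie on the horizontal axis through the center: (h ± c, k).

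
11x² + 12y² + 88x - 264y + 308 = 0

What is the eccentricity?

e = √3/6

11(x² + 8x) + 12(y² - 22y) = -308
Completing the square gives 11(x + 4)² + 12(y - 11)² = -308 + 176 + 1452 = 1320.
Divide through by 1320 to get (x + 4)²/120 + (y - 11)²/110 = 1.
Ellipse, center (-4, 11), major axis horizontal; a² = 120, b² = 110.
c² = a² - b² = 10, so c = √10.
e = c/a = √10/2√30 = √3/6.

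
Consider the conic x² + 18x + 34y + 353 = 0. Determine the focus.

(-9, -33/2)

Only x is squared. Complete the square in x: (x + 9)² = -34(y + 8).
Vertex (-9, -8); 4p = -34 so p = -17/2. Opens down.
Focus is p units from the vertex along the axis: (h, k + p).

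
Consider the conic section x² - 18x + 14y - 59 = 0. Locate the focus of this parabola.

Only x is squared. Complete the square in x: (x - 9)² = -14(y - 10).
Vertex (9, 10); 4p = -14 so p = -7/2. Opens down.
Focus is p units from the vertex along the axis: (h, k + p).

(9, 13/2)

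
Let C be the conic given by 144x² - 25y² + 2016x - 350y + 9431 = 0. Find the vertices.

(-7, -19) and (-7, 5)

144(x² + 14x) -25(y² + 14y) = -9431
Completing the square gives 144(x + 7)² -25(y + 7)² = -9431 + 7056 - 1225 = -3600.
Dividing both sides by -3600: (y + 7)²/144 - (x + 7)²/25 = 1
Hyperbola, center (-7, -7), transverse axis vertical; a² = 144, b² = 25.
a = 12. Vertices at (h, k ± a).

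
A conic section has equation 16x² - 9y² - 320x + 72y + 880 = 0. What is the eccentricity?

e = 5/3

Group the x- and y-terms: 16(x² - 20x) -9(y² - 8y) = -880
Complete the square in x and y: 16(x - 10)² -9(y - 4)² = -880 + 1600 - 144 = 576
Divide through by 576 to get (x - 10)²/36 - (y - 4)²/64 = 1.
Hyperbola, center (10, 4), transverse axis horizontal; a² = 36, b² = 64.
c² = a² + b² = 100, so c = 10.
e = c/a = 10/6 = 5/3.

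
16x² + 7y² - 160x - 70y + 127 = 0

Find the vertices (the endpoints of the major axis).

(5, -3) and (5, 13)

Rearranging, 16(x² - 10x) + 7(y² - 10y) = -127.
Completing the square gives 16(x - 5)² + 7(y - 5)² = -127 + 400 + 175 = 448.
Dividing both sides by 448: (x - 5)²/28 + (y - 5)²/64 = 1
Ellipse, center (5, 5), major axis vertical; a² = 64, b² = 28.
a = 8. Vertices at (h, k ± a).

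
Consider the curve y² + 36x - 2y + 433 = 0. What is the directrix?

Only y is squared. Complete the square in y: (y - 1)² = -36(x + 12).
Vertex (-12, 1); 4p = -36 so p = -9. Opens left.
Directrix is the vertical line x = h − p = -12 − (-9) = -3.

x = -3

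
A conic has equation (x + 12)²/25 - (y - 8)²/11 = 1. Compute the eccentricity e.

Center (-12, 8). The positive term is the x-term, so the transverse axis is horizontal; a² = 25, b² = 11.
c² = a² + b² = 36, so c = 6.
e = c/a = 6/5.

e = 6/5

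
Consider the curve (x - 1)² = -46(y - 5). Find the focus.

Vertex (1, 5); 4p = -46 so p = -23/2. Opens down.
Focus is p units from the vertex along the axis: (h, k + p).

(1, -13/2)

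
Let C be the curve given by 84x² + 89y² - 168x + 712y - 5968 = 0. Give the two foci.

Collect terms: 84(x² - 2x) + 89(y² + 8y) = 5968
84(x - 1)² + 89(y + 4)² = 5968 + 84 + 1424 = 7476
Divide through by 7476 to get (x - 1)²/89 + (y + 4)²/84 = 1.
Ellipse, center (1, -4), major axis horizontal; a² = 89, b² = 84.
c² = a² - b² = 89 - 84 = 5, so c = √5.
Foci lie on the horizontal axis through the center: (h ± c, k).

(1 - √5, -4) and (1 + √5, -4)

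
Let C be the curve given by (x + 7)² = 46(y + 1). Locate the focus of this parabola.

Vertex (-7, -1); 4p = 46 so p = 23/2. Opens up.
Focus is p units from the vertex along the axis: (h, k + p).

(-7, 21/2)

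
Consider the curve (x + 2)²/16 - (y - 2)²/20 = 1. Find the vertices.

(-6, 2) and (2, 2)

Center (-2, 2). The positive term is the x-term, so the transverse axis is horizontal; a² = 16, b² = 20.
a = 4. Vertices at (h ± a, k).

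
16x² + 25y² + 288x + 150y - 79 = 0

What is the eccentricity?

Group: 16(x² + 18x) + 25(y² + 6y) = 79
Completing the square gives 16(x + 9)² + 25(y + 3)² = 79 + 1296 + 225 = 1600.
Divide by 1600: (x + 9)²/100 + (y + 3)²/64 = 1
Ellipse, center (-9, -3), major axis horizontal; a² = 100, b² = 64.
c² = a² - b² = 36, so c = 6.
e = c/a = 6/10 = 3/5.

e = 3/5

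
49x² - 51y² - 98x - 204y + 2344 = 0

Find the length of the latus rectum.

49(x² - 2x) -51(y² + 4y) = -2344
49(x - 1)² -51(y + 2)² = -2344 + 49 - 204 = -2499
Divide by -2499: (y + 2)²/49 - (x - 1)²/51 = 1
Hyperbola, center (1, -2), transverse axis vertical; a² = 49, b² = 51.
Latus rectum length = 2b²/a = 2·51/7 = 102/7.

102/7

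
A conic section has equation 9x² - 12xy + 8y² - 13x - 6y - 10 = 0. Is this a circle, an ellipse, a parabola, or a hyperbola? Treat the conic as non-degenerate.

ellipse

A = 9, B = -12, C = 8.
Discriminant B² − 4AC = (-12)² − 4·9·8 = -144.
B² − 4AC < 0 ⇒ ellipse.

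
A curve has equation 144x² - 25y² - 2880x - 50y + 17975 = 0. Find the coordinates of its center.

(10, -1)

144(x² - 20x) -25(y² + 2y) = -17975
Complete the square in x and y: 144(x - 10)² -25(y + 1)² = -17975 + 14400 - 25 = -3600
Divide by -3600: (y + 1)²/144 - (x - 10)²/25 = 1
Hyperbola with center (10, -1).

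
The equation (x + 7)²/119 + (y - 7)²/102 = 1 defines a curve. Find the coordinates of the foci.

Center (-7, 7). The larger denominator 119 sits under the x-term, so the major axis is horizontal; a² = 119, b² = 102.
c² = a² - b² = 119 - 102 = 17, so c = √17.
Foci lie on the horizontal axis through the center: (h ± c, k).

(-7 - √17, 7) and (-7 + √17, 7)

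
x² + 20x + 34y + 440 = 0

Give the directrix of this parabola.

Only x is squared. Complete the square in x: (x + 10)² = -34(y + 10).
Vertex (-10, -10); 4p = -34 so p = -17/2. Opens down.
Directrix is the horizontal line y = k − p = -10 − (-17/2) = -3/2.

y = -3/2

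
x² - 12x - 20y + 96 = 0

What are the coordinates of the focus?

(6, 8)

Only x is squared. Complete the square in x: (x - 6)² = 20(y - 3).
Vertex (6, 3); 4p = 20 so p = 5. Opens up.
Focus is p units from the vertex along the axis: (h, k + p).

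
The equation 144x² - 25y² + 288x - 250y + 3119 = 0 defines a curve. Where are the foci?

Group the x- and y-terms: 144(x² + 2x) -25(y² + 10y) = -3119
Complete the square: 144(x + 1)² -25(y + 5)² = -3119 + 144 - 625 = -3600
Divide through by -3600 to get (y + 5)²/144 - (x + 1)²/25 = 1.
Hyperbola, center (-1, -5), transverse axis vertical; a² = 144, b² = 25.
c² = a² + b² = 144 + 25 = 169, so c = 13.
Foci lie on the vertical axis through the center: (h, k ± c).

(-1, -18) and (-1, 8)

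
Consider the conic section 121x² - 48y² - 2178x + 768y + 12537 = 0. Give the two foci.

(9, -5) and (9, 21)

121(x² - 18x) -48(y² - 16y) = -12537
121(x - 9)² -48(y - 8)² = -12537 + 9801 - 3072 = -5808
Divide by -5808: (y - 8)²/121 - (x - 9)²/48 = 1
Hyperbola, center (9, 8), transverse axis vertical; a² = 121, b² = 48.
c² = a² + b² = 121 + 48 = 169, so c = 13.
Foci lie on the vertical axis through the center: (h, k ± c).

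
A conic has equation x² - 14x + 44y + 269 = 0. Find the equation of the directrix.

y = 6

Only x is squared. Complete the square in x: (x - 7)² = -44(y + 5).
Vertex (7, -5); 4p = -44 so p = -11. Opens down.
Directrix is the horizontal line y = k − p = -5 − (-11) = 6.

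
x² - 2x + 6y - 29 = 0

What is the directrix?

Only x is squared. Complete the square in x: (x - 1)² = -6(y - 5).
Vertex (1, 5); 4p = -6 so p = -3/2. Opens down.
Directrix is the horizontal line y = k − p = 5 − (-3/2) = 13/2.

y = 13/2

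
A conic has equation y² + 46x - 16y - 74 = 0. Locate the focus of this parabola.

Only y is squared. Complete the square in y: (y - 8)² = -46(x - 3).
Vertex (3, 8); 4p = -46 so p = -23/2. Opens left.
Focus is p units from the vertex along the axis: (h + p, k).

(-17/2, 8)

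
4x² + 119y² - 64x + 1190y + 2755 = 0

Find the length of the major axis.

2√119

Group the x- and y-terms: 4(x² - 16x) + 119(y² + 10y) = -2755
Completing the square gives 4(x - 8)² + 119(y + 5)² = -2755 + 256 + 2975 = 476.
Divide through by 476 to get (x - 8)²/119 + (y + 5)²/4 = 1.
Ellipse, center (8, -5), major axis horizontal; a² = 119, b² = 4.
a² = 119 so a = √119; the major axis has length 2a = 2√119.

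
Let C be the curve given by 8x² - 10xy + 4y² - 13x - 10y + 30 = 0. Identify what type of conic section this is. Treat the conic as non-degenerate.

A = 8, B = -10, C = 4.
Discriminant B² − 4AC = (-10)² − 4·8·4 = -28.
B² − 4AC < 0 ⇒ ellipse.

ellipse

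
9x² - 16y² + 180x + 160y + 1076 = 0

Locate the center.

Group: 9(x² + 20x) -16(y² - 10y) = -1076
Completing the square gives 9(x + 10)² -16(y - 5)² = -1076 + 900 - 400 = -576.
Divide through by -576 to get (y - 5)²/36 - (x + 10)²/64 = 1.
Hyperbola with center (-10, 5).

(-10, 5)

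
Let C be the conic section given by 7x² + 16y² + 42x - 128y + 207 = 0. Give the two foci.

Group: 7(x² + 6x) + 16(y² - 8y) = -207
Complete the square: 7(x + 3)² + 16(y - 4)² = -207 + 63 + 256 = 112
Divide through by 112 to get (x + 3)²/16 + (y - 4)²/7 = 1.
Ellipse, center (-3, 4), major axis horizontal; a² = 16, b² = 7.
c² = a² - b² = 16 - 7 = 9, so c = 3.
Foci lie on the horizontal axis through the center: (h ± c, k).

(-6, 4) and (0, 4)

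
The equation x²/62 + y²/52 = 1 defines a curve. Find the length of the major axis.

Center (0, 0). The larger denominator 62 sits under the x-term, so the major axis is horizontal; a² = 62, b² = 52.
a² = 62 so a = √62; the major axis has length 2a = 2√62.

2√62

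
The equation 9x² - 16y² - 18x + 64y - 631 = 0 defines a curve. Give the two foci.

Collect terms: 9(x² - 2x) -16(y² - 4y) = 631
9(x - 1)² -16(y - 2)² = 631 + 9 - 64 = 576
Divide through by 576 to get (x - 1)²/64 - (y - 2)²/36 = 1.
Hyperbola, center (1, 2), transverse axis horizontal; a² = 64, b² = 36.
c² = a² + b² = 64 + 36 = 100, so c = 10.
Foci lie on the horizontal axis through the center: (h ± c, k).

(-9, 2) and (11, 2)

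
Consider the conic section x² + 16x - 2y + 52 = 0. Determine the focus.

Only x is squared. Complete the square in x: (x + 8)² = 2(y + 6).
Vertex (-8, -6); 4p = 2 so p = 1/2. Opens up.
Focus is p units from the vertex along the axis: (h, k + p).

(-8, -11/2)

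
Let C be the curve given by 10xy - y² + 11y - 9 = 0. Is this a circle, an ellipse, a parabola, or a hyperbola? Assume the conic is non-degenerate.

A = 0, B = 10, C = -1.
Discriminant B² − 4AC = 10² − 4·0·(-1) = 100.
B² − 4AC > 0 ⇒ hyperbola.

hyperbola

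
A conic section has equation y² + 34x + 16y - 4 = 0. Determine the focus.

(-13/2, -8)

Only y is squared. Complete the square in y: (y + 8)² = -34(x - 2).
Vertex (2, -8); 4p = -34 so p = -17/2. Opens left.
Focus is p units from the vertex along the axis: (h + p, k).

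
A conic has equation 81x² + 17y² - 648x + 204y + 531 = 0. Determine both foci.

Collect terms: 81(x² - 8x) + 17(y² + 12y) = -531
81(x - 4)² + 17(y + 6)² = -531 + 1296 + 612 = 1377
Dividing both sides by 1377: (x - 4)²/17 + (y + 6)²/81 = 1
Ellipse, center (4, -6), major axis vertical; a² = 81, b² = 17.
c² = a² - b² = 81 - 17 = 64, so c = 8.
Foci lie on the vertical axis through the center: (h, k ± c).

(4, -14) and (4, 2)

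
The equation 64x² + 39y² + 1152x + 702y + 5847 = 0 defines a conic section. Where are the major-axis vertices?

(-9, -17) and (-9, -1)

Rearranging, 64(x² + 18x) + 39(y² + 18y) = -5847.
Complete the square: 64(x + 9)² + 39(y + 9)² = -5847 + 5184 + 3159 = 2496
Dividing both sides by 2496: (x + 9)²/39 + (y + 9)²/64 = 1
Ellipse, center (-9, -9), major axis vertical; a² = 64, b² = 39.
a = 8. Vertices at (h, k ± a).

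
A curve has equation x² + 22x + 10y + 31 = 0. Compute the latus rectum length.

Only x is squared. Complete the square in x: (x + 11)² = -10(y - 9).
Vertex (-11, 9); 4p = -10 so p = -5/2. Opens down.
Latus rectum length = |4p| = 10.

10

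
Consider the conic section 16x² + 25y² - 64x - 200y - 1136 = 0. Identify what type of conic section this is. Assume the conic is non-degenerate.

ellipse

No xy term. Coefficients of x² and y² are A = 16, C = 25.
A and C have the same sign but A ≠ C ⇒ ellipse.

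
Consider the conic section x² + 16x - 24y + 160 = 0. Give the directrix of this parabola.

Only x is squared. Complete the square in x: (x + 8)² = 24(y - 4).
Vertex (-8, 4); 4p = 24 so p = 6. Opens up.
Directrix is the horizontal line y = k − p = 4 − (6) = -2.

y = -2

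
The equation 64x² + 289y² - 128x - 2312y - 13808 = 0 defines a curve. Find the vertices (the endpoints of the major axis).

(-16, 4) and (18, 4)

Collect terms: 64(x² - 2x) + 289(y² - 8y) = 13808
Completing the square gives 64(x - 1)² + 289(y - 4)² = 13808 + 64 + 4624 = 18496.
Divide by 18496: (x - 1)²/289 + (y - 4)²/64 = 1
Ellipse, center (1, 4), major axis horizontal; a² = 289, b² = 64.
a = 17. Vertices at (h ± a, k).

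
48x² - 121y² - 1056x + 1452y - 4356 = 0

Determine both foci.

Group the x- and y-terms: 48(x² - 22x) -121(y² - 12y) = 4356
48(x - 11)² -121(y - 6)² = 4356 + 5808 - 4356 = 5808
Dividing both sides by 5808: (x - 11)²/121 - (y - 6)²/48 = 1
Hyperbola, center (11, 6), transverse axis horizontal; a² = 121, b² = 48.
c² = a² + b² = 121 + 48 = 169, so c = 13.
Foci lie on the horizontal axis through the center: (h ± c, k).

(-2, 6) and (24, 6)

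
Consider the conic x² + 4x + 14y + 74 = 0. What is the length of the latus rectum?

14

Only x is squared. Complete the square in x: (x + 2)² = -14(y + 5).
Vertex (-2, -5); 4p = -14 so p = -7/2. Opens down.
Latus rectum length = |4p| = 14.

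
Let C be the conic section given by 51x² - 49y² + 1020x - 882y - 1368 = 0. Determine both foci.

Group: 51(x² + 20x) -49(y² + 18y) = 1368
Complete the square: 51(x + 10)² -49(y + 9)² = 1368 + 5100 - 3969 = 2499
Divide by 2499: (x + 10)²/49 - (y + 9)²/51 = 1
Hyperbola, center (-10, -9), transverse axis horizontal; a² = 49, b² = 51.
c² = a² + b² = 49 + 51 = 100, so c = 10.
Foci lie on the horizontal axis through the center: (h ± c, k).

(-20, -9) and (0, -9)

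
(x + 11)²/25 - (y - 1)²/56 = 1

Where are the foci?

(-20, 1) and (-2, 1)

Center (-11, 1). The positive term is the x-term, so the transverse axis is horizontal; a² = 25, b² = 56.
c² = a² + b² = 25 + 56 = 81, so c = 9.
Foci lie on the horizontal axis through the center: (h ± c, k).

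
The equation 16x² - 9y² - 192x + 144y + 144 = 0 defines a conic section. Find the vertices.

Group the x- and y-terms: 16(x² - 12x) -9(y² - 16y) = -144
16(x - 6)² -9(y - 8)² = -144 + 576 - 576 = -144
Divide by -144: (y - 8)²/16 - (x - 6)²/9 = 1
Hyperbola, center (6, 8), transverse axis vertical; a² = 16, b² = 9.
a = 4. Vertices at (h, k ± a).

(6, 4) and (6, 12)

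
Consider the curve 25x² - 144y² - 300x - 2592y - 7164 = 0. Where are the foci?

Group the x- and y-terms: 25(x² - 12x) -144(y² + 18y) = 7164
25(x - 6)² -144(y + 9)² = 7164 + 900 - 11664 = -3600
Divide through by -3600 to get (y + 9)²/25 - (x - 6)²/144 = 1.
Hyperbola, center (6, -9), transverse axis vertical; a² = 25, b² = 144.
c² = a² + b² = 25 + 144 = 169, so c = 13.
Foci lie on the vertical axis through the center: (h, k ± c).

(6, -22) and (6, 4)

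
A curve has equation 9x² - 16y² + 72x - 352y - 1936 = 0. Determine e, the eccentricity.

e = 5/4

Rearranging, 9(x² + 8x) -16(y² + 22y) = 1936.
Complete the square in x and y: 9(x + 4)² -16(y + 11)² = 1936 + 144 - 1936 = 144
Dividing both sides by 144: (x + 4)²/16 - (y + 11)²/9 = 1
Hyperbola, center (-4, -11), transverse axis horizontal; a² = 16, b² = 9.
c² = a² + b² = 25, so c = 5.
e = c/a = 5/4.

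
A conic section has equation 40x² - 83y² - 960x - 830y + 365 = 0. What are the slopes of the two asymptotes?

2√830/83 and -2√830/83

40(x² - 24x) -83(y² + 10y) = -365
Complete the square in x and y: 40(x - 12)² -83(y + 5)² = -365 + 5760 - 2075 = 3320
Divide by 3320: (x - 12)²/83 - (y + 5)²/40 = 1
Hyperbola, center (12, -5), transverse axis horizontal; a² = 83, b² = 40.
For a horizontal hyperbola the asymptotes have slope ±b/a.
Here that is ±2√10/√83 = ±2√830/83.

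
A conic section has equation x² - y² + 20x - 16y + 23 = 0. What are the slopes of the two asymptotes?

Group the x- and y-terms: (x² + 20x) -(y² + 16y) = -23
(x + 10)² -(y + 8)² = -23 + 100 - 64 = 13
Dividing both sides by 13: (x + 10)²/13 - (y + 8)²/13 = 1
Hyperbola, center (-10, -8), transverse axis horizontal; a² = 13, b² = 13.
For a horizontal hyperbola the asymptotes have slope ±b/a.
Here that is ±√13/√13 = ±1.

1 and -1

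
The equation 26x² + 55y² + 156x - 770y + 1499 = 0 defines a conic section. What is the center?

(-3, 7)

Rearranging, 26(x² + 6x) + 55(y² - 14y) = -1499.
Complete the square in x and y: 26(x + 3)² + 55(y - 7)² = -1499 + 234 + 2695 = 1430
Divide by 1430: (x + 3)²/55 + (y - 7)²/26 = 1
Ellipse with center (-3, 7).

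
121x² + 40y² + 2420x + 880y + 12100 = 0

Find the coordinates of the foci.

Rearranging, 121(x² + 20x) + 40(y² + 22y) = -12100.
121(x + 10)² + 40(y + 11)² = -12100 + 12100 + 4840 = 4840
Divide by 4840: (x + 10)²/40 + (y + 11)²/121 = 1
Ellipse, center (-10, -11), major axis vertical; a² = 121, b² = 40.
c² = a² - b² = 121 - 40 = 81, so c = 9.
Foci lie on the vertical axis through the center: (h, k ± c).

(-10, -20) and (-10, -2)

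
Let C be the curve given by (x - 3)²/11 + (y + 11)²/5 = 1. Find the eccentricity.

Center (3, -11). The larger denominator 11 sits under the x-term, so the major axis is horizontal; a² = 11, b² = 5.
c² = a² - b² = 6, so c = √6.
e = c/a = √6/√11 = √66/11.

e = √66/11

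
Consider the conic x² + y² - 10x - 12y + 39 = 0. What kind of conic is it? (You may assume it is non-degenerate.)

No xy term. Coefficients of x² and y² are A = 1, C = 1.
A = C (same sign) ⇒ circle.

circle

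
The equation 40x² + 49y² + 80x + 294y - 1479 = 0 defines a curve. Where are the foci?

40(x² + 2x) + 49(y² + 6y) = 1479
Complete the square: 40(x + 1)² + 49(y + 3)² = 1479 + 40 + 441 = 1960
Divide by 1960: (x + 1)²/49 + (y + 3)²/40 = 1
Ellipse, center (-1, -3), major axis horizontal; a² = 49, b² = 40.
c² = a² - b² = 49 - 40 = 9, so c = 3.
Foci lie on the horizontal axis through the center: (h ± c, k).

(-4, -3) and (2, -3)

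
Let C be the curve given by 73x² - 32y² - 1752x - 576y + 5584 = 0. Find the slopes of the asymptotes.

√146/8 and -√146/8

Collect terms: 73(x² - 24x) -32(y² + 18y) = -5584
73(x - 12)² -32(y + 9)² = -5584 + 10512 - 2592 = 2336
Dividing both sides by 2336: (x - 12)²/32 - (y + 9)²/73 = 1
Hyperbola, center (12, -9), transverse axis horizontal; a² = 32, b² = 73.
For a horizontal hyperbola the asymptotes have slope ±b/a.
Here that is ±√73/4√2 = ±√146/8.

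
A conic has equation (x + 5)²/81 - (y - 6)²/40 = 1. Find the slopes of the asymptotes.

2√10/9 and -2√10/9

Center (-5, 6). The positive term is the x-term, so the transverse axis is horizontal; a² = 81, b² = 40.
For a horizontal hyperbola the asymptotes have slope ±b/a.
Here that is ±2√10/9.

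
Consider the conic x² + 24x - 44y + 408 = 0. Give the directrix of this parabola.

Only x is squared. Complete the square in x: (x + 12)² = 44(y - 6).
Vertex (-12, 6); 4p = 44 so p = 11. Opens up.
Directrix is the horizontal line y = k − p = 6 − (11) = -5.

y = -5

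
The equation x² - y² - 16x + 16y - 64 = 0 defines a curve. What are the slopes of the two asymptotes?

Group: (x² - 16x) -(y² - 16y) = 64
Completing the square gives (x - 8)² -(y - 8)² = 64 + 64 - 64 = 64.
Dividing both sides by 64: (x - 8)²/64 - (y - 8)²/64 = 1
Hyperbola, center (8, 8), transverse axis horizontal; a² = 64, b² = 64.
For a horizontal hyperbola the asymptotes have slope ±b/a.
Here that is ±8/8 = ±1.

1 and -1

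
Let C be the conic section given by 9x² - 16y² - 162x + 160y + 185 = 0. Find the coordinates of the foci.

Group: 9(x² - 18x) -16(y² - 10y) = -185
9(x - 9)² -16(y - 5)² = -185 + 729 - 400 = 144
Divide by 144: (x - 9)²/16 - (y - 5)²/9 = 1
Hyperbola, center (9, 5), transverse axis horizontal; a² = 16, b² = 9.
c² = a² + b² = 16 + 9 = 25, so c = 5.
Foci lie on the horizontal axis through the center: (h ± c, k).

(4, 5) and (14, 5)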